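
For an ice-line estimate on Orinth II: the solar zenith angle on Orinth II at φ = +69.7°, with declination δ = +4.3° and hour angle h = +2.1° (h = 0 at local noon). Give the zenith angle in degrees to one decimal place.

cos θ_z = sin φ sin δ + cos φ cos δ cos h = 0.070322 + 0.345727 = 0.416049.
θ_z = arccos(0.416049) = 65.4°.

θ_z = 65.4°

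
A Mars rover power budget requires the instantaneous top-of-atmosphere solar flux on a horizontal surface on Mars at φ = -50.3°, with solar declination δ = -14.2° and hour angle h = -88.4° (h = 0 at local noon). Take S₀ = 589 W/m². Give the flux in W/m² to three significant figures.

cos θ_z = sin φ sin δ + cos φ cos δ cos h = 0.188739 + 0.017290 = 0.206029.
Flux = S₀ · cos θ_z = 589 × 0.206029 = 121.4 W/m².

121 W/m²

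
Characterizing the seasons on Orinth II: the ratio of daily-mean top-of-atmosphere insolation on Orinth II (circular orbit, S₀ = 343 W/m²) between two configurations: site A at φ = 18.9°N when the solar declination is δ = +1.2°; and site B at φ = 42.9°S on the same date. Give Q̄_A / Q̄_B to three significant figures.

— Configuration A (φ=+18.9°):
cos H₀ = −tan(+18.9°) tan(+1.200°) = -0.0072, H₀ = 1.5780 rad.
Bracket: H₀ sin φ sin δ + cos φ cos δ sin H₀ = 1.5780×0.32392×0.02094 + 0.94609×0.99978×0.99997 = 0.010703 + 0.945853 = 0.956556.
Q̄ = (S₀/π) × [bracket] = (343/π) × 0.956556 = 104.44 W/m².
— Configuration B (φ=-42.9°):
cos H₀ = −tan(-42.9°) tan(+1.200°) = 0.0195, H₀ = 1.5513 rad.
Bracket: H₀ sin φ sin δ + cos φ cos δ sin H₀ = 1.5513×-0.68072×0.02094 + 0.73254×0.99978×0.99981 = -0.022113 + 0.732240 = 0.710127.
Q̄ = (S₀/π) × [bracket] = (343/π) × 0.710127 = 77.532 W/m².
Ratio Q̄_A / Q̄_B = 104.44 / 77.532 = 1.347.

Q̄_A / Q̄_B ≈ 1.35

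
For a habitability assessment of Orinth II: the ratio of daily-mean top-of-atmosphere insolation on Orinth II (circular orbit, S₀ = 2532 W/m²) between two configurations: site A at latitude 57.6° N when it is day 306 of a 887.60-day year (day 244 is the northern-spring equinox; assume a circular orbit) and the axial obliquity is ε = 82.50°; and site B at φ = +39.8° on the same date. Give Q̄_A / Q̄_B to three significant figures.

— Configuration A (φ=+57.6°):
Solar longitude: λ_s = 360° × (306 − 244)/887.60 = 25.146°.
sin δ = sin 82.50° × sin 25.146° = 0.42130, so δ = +24.917°.
cos H₀ = −tan(+57.6°) tan(+24.917°) = -0.7320, H₀ = 2.3920 rad.
Bracket: H₀ sin φ sin δ + cos φ cos δ sin H₀ = 2.3920×0.84433×0.42130 + 0.53583×0.90692×0.68131 = 0.850873 + 0.331086 = 1.181959.
Q̄ = (S₀/π) × [bracket] = (2532/π) × 1.181959 = 952.61 W/m².
— Configuration B (φ=+39.8°):
cos H₀ = −tan(+39.8°) tan(+24.917°) = -0.3870, H₀ = 1.9682 rad.
Bracket: H₀ sin φ sin δ + cos φ cos δ sin H₀ = 1.9682×0.64011×0.42130 + 0.76828×0.90692×0.92206 = 0.530781 + 0.642462 = 1.173243.
Q̄ = (S₀/π) × [bracket] = (2532/π) × 1.173243 = 945.59 W/m².
Ratio Q̄_A / Q̄_B = 952.61 / 945.59 = 1.007.

Q̄_A / Q̄_B ≈ 1.01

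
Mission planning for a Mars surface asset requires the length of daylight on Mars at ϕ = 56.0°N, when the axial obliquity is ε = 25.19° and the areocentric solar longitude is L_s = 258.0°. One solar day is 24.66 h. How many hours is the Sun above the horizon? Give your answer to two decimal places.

sin δ = sin 25.19° × sin 258.0° = -0.41632, so δ = -24.603°.
cos h₀ = −tan ϕ · tan δ = −tan(+56.0°) × tan(-24.603°) = 0.6788, so h₀ = 0.8246 rad = 47.25°.
Daylight = 2h₀/(2π) × 24.66 h = (0.8246/π) × 24.66 = 6.47 h.

6.47 h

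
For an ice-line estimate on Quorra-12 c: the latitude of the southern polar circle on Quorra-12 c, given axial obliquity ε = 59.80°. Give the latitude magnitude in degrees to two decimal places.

30.20°

The polar circle is the lowest latitude that experiences at least one full rotation of continuous darkness at the northern-summer solstice; it lies at |φ| = 90° − ε = 90° − 59.80° = 30.20°.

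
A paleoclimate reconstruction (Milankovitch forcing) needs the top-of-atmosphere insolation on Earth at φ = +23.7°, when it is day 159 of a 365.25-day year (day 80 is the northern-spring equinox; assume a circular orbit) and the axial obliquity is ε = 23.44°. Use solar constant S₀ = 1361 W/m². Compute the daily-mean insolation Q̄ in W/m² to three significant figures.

Q̄ ≈ 478 W/m²

Solar longitude: λ_s = 360° × (159 − 80)/365.25 = 77.864°.
sin δ = sin 23.44° × sin 77.864° = 0.38890, so δ = +22.886°.
cos H₀ = −tan(+23.7°) tan(+22.886°) = -0.1853, H₀ = 1.7572 rad.
Bracket: H₀ sin φ sin δ + cos φ cos δ sin H₀ = 1.7572×0.40195×0.38890 + 0.91566×0.92128×0.98268 = 0.274683 + 0.828968 = 1.103651.
Q̄ = (S₀/π) × [bracket] = (1361/π) × 1.103651 = 478.1 W/m².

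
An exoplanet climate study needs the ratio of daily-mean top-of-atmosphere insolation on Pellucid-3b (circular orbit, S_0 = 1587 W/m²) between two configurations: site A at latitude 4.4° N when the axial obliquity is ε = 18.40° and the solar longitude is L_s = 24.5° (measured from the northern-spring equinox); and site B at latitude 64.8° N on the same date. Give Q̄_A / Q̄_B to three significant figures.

— Configuration A (ϕ=+4.4°):
Solar declination: sin δ = sin ε · sin L_s = sin 18.40° × sin 24.5° = 0.13090, so δ = +7.521°.
cos h₀ = −tan(+4.4°) tan(+7.521°) = -0.0102, h₀ = 1.5810 rad.
Bracket: h₀ sin ϕ sin δ + cos ϕ cos δ sin h₀ = 1.5810×0.07672×0.13090 + 0.99705×0.99140×0.99995 = 0.015877 + 0.988426 = 1.004303.
Q̄ = (S_0/π) × [bracket] = (1587/π) × 1.004303 = 507.33 W/m².
— Configuration B (ϕ=+64.8°):
cos h₀ = −tan(+64.8°) tan(+7.521°) = -0.2806, h₀ = 1.8552 rad.
Bracket: h₀ sin ϕ sin δ + cos ϕ cos δ sin h₀ = 1.8552×0.90483×0.13090 + 0.42578×0.99140×0.95983 = 0.219734 + 0.405162 = 0.624896.
Q̄ = (S_0/π) × [bracket] = (1587/π) × 0.624896 = 315.67 W/m².
Ratio Q̄_A / Q̄_B = 507.33 / 315.67 = 1.607.

Q̄_A / Q̄_B ≈ 1.61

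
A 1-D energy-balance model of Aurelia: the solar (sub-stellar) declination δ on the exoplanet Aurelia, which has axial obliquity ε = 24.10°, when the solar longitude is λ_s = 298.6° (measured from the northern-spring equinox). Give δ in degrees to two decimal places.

δ = -21.01°

sin δ = sin ε · sin λ_s = sin 24.10° × sin 298.6° = -0.358507.
δ = arcsin(-0.358507) = -21.01°.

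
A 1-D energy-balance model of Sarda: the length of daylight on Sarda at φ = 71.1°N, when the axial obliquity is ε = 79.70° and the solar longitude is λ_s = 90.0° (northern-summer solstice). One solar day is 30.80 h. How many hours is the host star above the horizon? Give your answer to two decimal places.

Solar declination: sin δ = sin ε · sin λ_s = sin 79.70° × sin 90.0° = 0.98389, so δ = +79.700°.
Sunrise equation: cos H₀ = −tan φ · tan δ = -16.0719 ≤ −1, so the host star never sets (polar day) and H₀ = π.
Daylight = 2H₀/(2π) × 30.80 h = (3.1416/π) × 30.80 = 30.80 h.

30.80 h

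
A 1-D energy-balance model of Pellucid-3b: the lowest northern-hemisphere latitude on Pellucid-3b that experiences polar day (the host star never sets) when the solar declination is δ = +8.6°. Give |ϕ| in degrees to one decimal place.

|ϕ| = 81.4°

Polar day requires cos h₀ = −tan ϕ tan δ ≤ −1, i.e. tan ϕ tan δ ≥ 1.
The boundary is |tan ϕ| · |tan δ| = 1, so |ϕ| = 90° − |δ| = 90° − 8.6° = 81.4° in the northern hemisphere.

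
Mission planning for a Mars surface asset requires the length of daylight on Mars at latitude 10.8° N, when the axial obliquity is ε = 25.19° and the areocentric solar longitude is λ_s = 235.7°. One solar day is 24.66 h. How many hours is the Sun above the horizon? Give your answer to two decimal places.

sin δ = sin 25.19° × sin 235.7° = -0.35161, so δ = -20.586°.
cos H₀ = −tan φ · tan δ = −tan(+10.8°) × tan(-20.586°) = 0.0716, so H₀ = 1.4991 rad = 85.89°.
Daylight = 2H₀/(2π) × 24.66 h = (1.4991/π) × 24.66 = 11.77 h.

11.77 h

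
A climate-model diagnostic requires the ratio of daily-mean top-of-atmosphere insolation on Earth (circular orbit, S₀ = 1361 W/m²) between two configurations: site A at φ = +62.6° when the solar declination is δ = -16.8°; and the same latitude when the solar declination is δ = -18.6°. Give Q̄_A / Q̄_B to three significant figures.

— Configuration A (φ=+62.6°):
cos H₀ = −tan(+62.6°) tan(-16.800°) = 0.5825, H₀ = 0.9490 rad.
Bracket: H₀ sin φ sin δ + cos φ cos δ sin H₀ = 0.9490×0.88782×-0.28903 + 0.46020×0.95732×0.81286 = -0.243520 + 0.358113 = 0.114593.
Q̄ = (S₀/π) × [bracket] = (1361/π) × 0.114593 = 49.644 W/m².
— Configuration B (φ=+62.6°):
cos H₀ = −tan(+62.6°) tan(-18.600°) = 0.6492, H₀ = 0.8642 rad.
Bracket: H₀ sin φ sin δ + cos φ cos δ sin H₀ = 0.8642×0.88782×-0.31896 + 0.46020×0.94777×0.76058 = -0.244723 + 0.331737 = 0.087014.
Q̄ = (S₀/π) × [bracket] = (1361/π) × 0.087014 = 37.696 W/m².
Ratio Q̄_A / Q̄_B = 49.644 / 37.696 = 1.317.

Q̄_A / Q̄_B ≈ 1.32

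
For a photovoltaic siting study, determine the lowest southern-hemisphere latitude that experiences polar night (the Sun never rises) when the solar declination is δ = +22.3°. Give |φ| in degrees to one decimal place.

Polar night requires cos H₀ = −tan φ tan δ ≥ 1, i.e. tan φ tan δ ≤ −1.
The boundary is |tan φ| · |tan δ| = 1, so |φ| = 90° − |δ| = 90° − 22.3° = 67.7° in the southern hemisphere.

|φ| = 67.7°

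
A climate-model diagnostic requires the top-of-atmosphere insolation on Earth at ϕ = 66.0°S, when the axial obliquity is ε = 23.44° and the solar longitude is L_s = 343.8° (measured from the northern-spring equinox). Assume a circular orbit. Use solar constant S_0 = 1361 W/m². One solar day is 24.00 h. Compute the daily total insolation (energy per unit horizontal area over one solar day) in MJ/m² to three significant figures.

Solar declination: sin δ = sin ε · sin L_s = sin 23.44° × sin 343.8° = -0.11098, so δ = -6.372°.
cos h₀ = −tan(-66.0°) tan(-6.372°) = -0.2508, h₀ = 1.8243 rad.
Bracket: h₀ sin ϕ sin δ + cos ϕ cos δ sin h₀ = 1.8243×-0.91355×-0.11098 + 0.40674×0.99382×0.96804 = 0.184958 + 0.391307 = 0.576265.
Q̄ = (S_0/π) × [bracket] = (1361/π) × 0.576265 = 249.65 W/m².
Daily total = Q̄ × 24.00 h × 3600 s/h = 249.65 × 24.00 × 3600 / 10⁶ = 21.57 MJ/m².

21.6 MJ/m²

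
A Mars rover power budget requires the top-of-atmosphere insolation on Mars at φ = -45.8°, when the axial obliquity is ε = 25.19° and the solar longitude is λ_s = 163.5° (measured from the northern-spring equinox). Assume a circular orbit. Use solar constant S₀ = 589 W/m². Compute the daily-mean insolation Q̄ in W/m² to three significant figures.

Q̄ ≈ 105 W/m²

Solar declination: sin δ = sin ε · sin λ_s = sin 25.19° × sin 163.5° = 0.12088, so δ = +6.943°.
cos H₀ = −tan(-45.8°) tan(+6.943°) = 0.1252, H₀ = 1.4452 rad.
Bracket: H₀ sin φ sin δ + cos φ cos δ sin H₀ = 1.4452×-0.71691×0.12088 + 0.69717×0.99267×0.99213 = -0.125241 + 0.686613 = 0.561372.
Q̄ = (S₀/π) × [bracket] = (589/π) × 0.561372 = 105.2 W/m².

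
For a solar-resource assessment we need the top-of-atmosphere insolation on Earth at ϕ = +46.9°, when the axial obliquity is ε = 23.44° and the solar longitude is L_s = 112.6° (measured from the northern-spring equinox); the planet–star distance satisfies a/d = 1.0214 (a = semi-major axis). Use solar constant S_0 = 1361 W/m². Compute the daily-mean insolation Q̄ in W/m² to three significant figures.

Q̄ ≈ 504 W/m²

Solar declination: sin δ = sin ε · sin L_s = sin 23.44° × sin 112.6° = 0.36724, so δ = +21.546°.
cos h₀ = −tan(+46.9°) tan(+21.546°) = -0.4219, h₀ = 2.0064 rad.
Bracket: h₀ sin ϕ sin δ + cos ϕ cos δ sin h₀ = 2.0064×0.73016×0.36724 + 0.68327×0.93013×0.90663 = 0.538004 + 0.576190 = 1.114194.
Inverse-square distance factor (a/d)² = 1.0214² = 1.043258.
Q̄ = (S_0/π) × 1.043258 × [bracket] = (1361/π) × 1.043258 × 1.114194 = 503.6 W/m².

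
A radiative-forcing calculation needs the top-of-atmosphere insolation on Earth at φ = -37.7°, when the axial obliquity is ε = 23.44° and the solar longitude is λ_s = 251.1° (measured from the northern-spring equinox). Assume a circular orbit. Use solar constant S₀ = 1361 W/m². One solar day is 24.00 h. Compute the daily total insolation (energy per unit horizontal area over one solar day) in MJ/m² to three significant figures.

Solar declination: sin δ = sin ε · sin λ_s = sin 23.44° × sin 251.1° = -0.37634, so δ = -22.107°.
cos H₀ = −tan(-37.7°) tan(-22.107°) = -0.3140, H₀ = 1.8901 rad.
Bracket: H₀ sin φ sin δ + cos φ cos δ sin H₀ = 1.8901×-0.61153×-0.37634 + 0.79122×0.92648×0.94944 = 0.434994 + 0.695987 = 1.130981.
Q̄ = (S₀/π) × [bracket] = (1361/π) × 1.130981 = 489.96 W/m².
Daily total = Q̄ × 24.00 h × 3600 s/h = 489.96 × 24.00 × 3600 / 10⁶ = 42.33 MJ/m².

42.3 MJ/m²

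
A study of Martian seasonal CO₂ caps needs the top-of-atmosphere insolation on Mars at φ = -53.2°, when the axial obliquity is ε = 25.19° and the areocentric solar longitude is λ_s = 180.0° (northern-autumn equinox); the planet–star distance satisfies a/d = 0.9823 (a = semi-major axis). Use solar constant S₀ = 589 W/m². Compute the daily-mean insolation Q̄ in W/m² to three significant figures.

Q̄ ≈ 108 W/m²

sin δ = sin 25.19° × sin 180.0° = 0.00000, so δ = +0.000°.
cos H₀ = −tan(-53.2°) tan(+0.000°) = 0.0000, H₀ = 1.5708 rad.
Bracket: H₀ sin φ sin δ + cos φ cos δ sin H₀ = 1.5708×-0.80073×0.00000 + 0.59902×1.00000×1.00000 = -0.000000 + 0.599020 = 0.599020.
Inverse-square distance factor (a/d)² = 0.9823² = 0.964913.
Q̄ = (S₀/π) × 0.964913 × [bracket] = (589/π) × 0.964913 × 0.599020 = 108.4 W/m².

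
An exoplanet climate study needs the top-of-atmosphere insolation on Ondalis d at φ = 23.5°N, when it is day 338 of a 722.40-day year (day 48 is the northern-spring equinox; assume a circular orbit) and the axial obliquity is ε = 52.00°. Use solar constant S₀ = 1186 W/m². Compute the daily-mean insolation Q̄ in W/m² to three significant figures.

Solar longitude: λ_s = 360° × (338 − 48)/722.40 = 144.518°.
sin δ = sin 52.00° × sin 144.518° = 0.45740, so δ = +27.219°.
cos H₀ = −tan(+23.5°) tan(+27.219°) = -0.2236, H₀ = 1.7964 rad.
Bracket: H₀ sin φ sin δ + cos φ cos δ sin H₀ = 1.7964×0.39875×0.45740 + 0.91706×0.88926×0.97467 = 0.327642 + 0.794848 = 1.122490.
Q̄ = (S₀/π) × [bracket] = (1186/π) × 1.122490 = 423.8 W/m².

Q̄ ≈ 424 W/m²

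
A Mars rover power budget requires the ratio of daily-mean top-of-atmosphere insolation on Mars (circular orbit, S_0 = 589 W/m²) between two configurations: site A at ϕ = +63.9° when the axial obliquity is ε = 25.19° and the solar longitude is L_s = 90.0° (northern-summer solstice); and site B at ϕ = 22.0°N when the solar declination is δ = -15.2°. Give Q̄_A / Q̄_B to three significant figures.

— Configuration A (ϕ=+63.9°):
Solar declination: sin δ = sin ε · sin L_s = sin 25.19° × sin 90.0° = 0.42562, so δ = +25.190°.
cos h₀ = −tan(+63.9°) tan(+25.190°) = -0.9601, h₀ = 2.8582 rad.
Bracket: h₀ sin ϕ sin δ + cos ϕ cos δ sin h₀ = 2.8582×0.89803×0.42562 + 0.43994×0.90490×0.27964 = 1.092460 + 0.111325 = 1.203785.
Q̄ = (S_0/π) × [bracket] = (589/π) × 1.203785 = 225.69 W/m².
— Configuration B (ϕ=+22.0°):
cos h₀ = −tan(+22.0°) tan(-15.200°) = 0.1098, h₀ = 1.4608 rad.
Bracket: h₀ sin ϕ sin δ + cos ϕ cos δ sin h₀ = 1.4608×0.37461×-0.26219 + 0.92718×0.96502×0.99396 = -0.143478 + 0.889343 = 0.745865.
Q̄ = (S_0/π) × [bracket] = (589/π) × 0.745865 = 139.84 W/m².
Ratio Q̄_A / Q̄_B = 225.69 / 139.84 = 1.614.

Q̄_A / Q̄_B ≈ 1.61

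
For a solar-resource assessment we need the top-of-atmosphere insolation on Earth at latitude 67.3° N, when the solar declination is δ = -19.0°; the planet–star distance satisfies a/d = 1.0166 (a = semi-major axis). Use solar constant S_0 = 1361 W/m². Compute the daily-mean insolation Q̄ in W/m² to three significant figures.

Q̄ ≈ 11.6 W/m²

cos h₀ = −tan(+67.3°) tan(-19.000°) = 0.8231, h₀ = 0.6039 rad.
Bracket: h₀ sin ϕ sin δ + cos ϕ cos δ sin h₀ = 0.6039×0.92254×-0.32557 + 0.38591×0.94552×0.56784 = -0.181382 + 0.207197 = 0.025815.
Inverse-square distance factor (a/d)² = 1.0166² = 1.033476.
Q̄ = (S_0/π) × 1.033476 × [bracket] = (1361/π) × 1.033476 × 0.025815 = 11.56 W/m².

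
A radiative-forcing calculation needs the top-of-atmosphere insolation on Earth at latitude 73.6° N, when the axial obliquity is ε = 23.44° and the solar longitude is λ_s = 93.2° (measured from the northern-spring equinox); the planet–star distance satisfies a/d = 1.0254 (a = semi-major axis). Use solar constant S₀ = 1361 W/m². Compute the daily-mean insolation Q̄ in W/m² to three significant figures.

Q̄ ≈ 545 W/m²

Solar declination: sin δ = sin ε · sin λ_s = sin 23.44° × sin 93.2° = 0.39717, so δ = +23.401°.
cos H₀ = −tan(+73.6°) tan(+23.401°) = -1.4704 ≤ −1 ⇒ polar day, H₀ = π.
Bracket: H₀ sin φ sin δ + cos φ cos δ sin H₀ = 3.1416×0.95931×0.39717 + 0.28234×0.91775×0.00000 = 1.196978 + 0.000000 = 1.196978.
Inverse-square distance factor (a/d)² = 1.0254² = 1.051445.
Q̄ = (S₀/π) × 1.051445 × [bracket] = (1361/π) × 1.051445 × 1.196978 = 545.2 W/m².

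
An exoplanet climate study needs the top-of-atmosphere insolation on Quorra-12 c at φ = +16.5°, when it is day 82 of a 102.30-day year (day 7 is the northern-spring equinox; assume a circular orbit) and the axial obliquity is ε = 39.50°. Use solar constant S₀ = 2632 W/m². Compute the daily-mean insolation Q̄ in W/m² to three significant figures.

Q̄ ≈ 404 W/m²

Solar longitude: λ_s = 360° × (82 − 7)/102.30 = 263.930°.
sin δ = sin 39.50° × sin 263.930° = -0.63251, so δ = -39.236°.
cos H₀ = −tan(+16.5°) tan(-39.236°) = 0.2419, H₀ = 1.3265 rad.
Bracket: H₀ sin φ sin δ + cos φ cos δ sin H₀ = 1.3265×0.28402×-0.63251 + 0.95882×0.77455×0.97030 = -0.238300 + 0.720597 = 0.482297.
Q̄ = (S₀/π) × [bracket] = (2632/π) × 0.482297 = 404.1 W/m².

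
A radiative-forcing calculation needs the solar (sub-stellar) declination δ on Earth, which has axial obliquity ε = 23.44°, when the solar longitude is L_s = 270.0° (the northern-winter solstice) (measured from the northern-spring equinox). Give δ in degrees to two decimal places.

δ = -23.44°

sin δ = sin ε · sin L_s = sin 23.44° × sin 270.0° = -0.397789.
δ = arcsin(-0.397789) = -23.44°.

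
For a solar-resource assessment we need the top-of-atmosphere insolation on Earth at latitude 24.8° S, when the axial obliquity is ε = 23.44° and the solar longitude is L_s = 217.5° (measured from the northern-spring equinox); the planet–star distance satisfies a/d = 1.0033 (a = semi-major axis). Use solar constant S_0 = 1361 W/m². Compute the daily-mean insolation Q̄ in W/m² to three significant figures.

Solar declination: sin δ = sin ε · sin L_s = sin 23.44° × sin 217.5° = -0.24216, so δ = -14.014°.
cos h₀ = −tan(-24.8°) tan(-14.014°) = -0.1153, h₀ = 1.6864 rad.
Bracket: h₀ sin ϕ sin δ + cos ϕ cos δ sin h₀ = 1.6864×-0.41945×-0.24216 + 0.90778×0.97024×0.99333 = 0.171294 + 0.874890 = 1.046184.
Inverse-square distance factor (a/d)² = 1.0033² = 1.006611.
Q̄ = (S_0/π) × 1.006611 × [bracket] = (1361/π) × 1.006611 × 1.046184 = 456.2 W/m².

Q̄ ≈ 456 W/m²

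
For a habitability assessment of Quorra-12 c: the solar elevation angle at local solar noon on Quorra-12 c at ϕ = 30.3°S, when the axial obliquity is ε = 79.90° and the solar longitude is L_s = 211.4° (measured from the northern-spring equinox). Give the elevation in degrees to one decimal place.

89.4°

Solar declination: sin δ = sin ε · sin L_s = sin 79.90° × sin 211.4° = -0.51294, so δ = -30.860°.
At local noon the hour angle is zero, so the zenith angle equals |ϕ − δ| = |-30.3° − (-30.860°)| = 0.560°.
Elevation = 90° − 0.560° = 89.4°.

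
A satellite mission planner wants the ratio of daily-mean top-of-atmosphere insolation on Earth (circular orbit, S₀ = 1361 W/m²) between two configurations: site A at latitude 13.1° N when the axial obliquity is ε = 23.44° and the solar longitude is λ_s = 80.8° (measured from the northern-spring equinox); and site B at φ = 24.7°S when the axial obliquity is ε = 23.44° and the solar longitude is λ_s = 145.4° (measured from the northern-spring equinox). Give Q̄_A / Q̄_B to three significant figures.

Q̄_A / Q̄_B ≈ 1.40

— Configuration A (φ=+13.1°):
Solar declination: sin δ = sin ε · sin λ_s = sin 23.44° × sin 80.8° = 0.39267, so δ = +23.121°.
cos H₀ = −tan(+13.1°) tan(+23.121°) = -0.0994, H₀ = 1.6703 rad.
Bracket: H₀ sin φ sin δ + cos φ cos δ sin H₀ = 1.6703×0.22665×0.39267 + 0.97398×0.91968×0.99505 = 0.148654 + 0.891316 = 1.039970.
Q̄ = (S₀/π) × [bracket] = (1361/π) × 1.039970 = 450.54 W/m².
— Configuration B (φ=-24.7°):
Solar declination: sin δ = sin ε · sin λ_s = sin 23.44° × sin 145.4° = 0.22588, so δ = +13.055°.
cos H₀ = −tan(-24.7°) tan(+13.055°) = 0.1067, H₀ = 1.4639 rad.
Bracket: H₀ sin φ sin δ + cos φ cos δ sin H₀ = 1.4639×-0.41787×0.22588 + 0.90851×0.97415×0.99430 = -0.138175 + 0.879980 = 0.741805.
Q̄ = (S₀/π) × [bracket] = (1361/π) × 0.741805 = 321.36 W/m².
Ratio Q̄_A / Q̄_B = 450.54 / 321.36 = 1.402.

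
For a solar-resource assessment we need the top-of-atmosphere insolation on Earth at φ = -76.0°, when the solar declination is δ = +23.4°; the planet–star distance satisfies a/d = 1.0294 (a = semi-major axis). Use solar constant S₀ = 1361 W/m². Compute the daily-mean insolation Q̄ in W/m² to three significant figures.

Q̄ ≈ 0.00 W/m²

cos H₀ = −tan(-76.0°) tan(+23.400°) = 1.7356 ≥ 1 ⇒ polar night, H₀ = 0 and Q̄ = 0.
Inverse-square distance factor (a/d)² = 1.0294² = 1.059664.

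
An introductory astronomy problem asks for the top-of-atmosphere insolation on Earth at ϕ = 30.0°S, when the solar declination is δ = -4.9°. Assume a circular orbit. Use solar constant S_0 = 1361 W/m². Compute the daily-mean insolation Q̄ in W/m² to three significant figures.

Q̄ ≈ 403 W/m²

cos h₀ = −tan(-30.0°) tan(-4.900°) = -0.0495, h₀ = 1.6203 rad.
Bracket: h₀ sin ϕ sin δ + cos ϕ cos δ sin h₀ = 1.6203×-0.50000×-0.08542 + 0.86603×0.99635×0.99877 = 0.069203 + 0.861808 = 0.931011.
Q̄ = (S_0/π) × [bracket] = (1361/π) × 0.931011 = 403.3 W/m².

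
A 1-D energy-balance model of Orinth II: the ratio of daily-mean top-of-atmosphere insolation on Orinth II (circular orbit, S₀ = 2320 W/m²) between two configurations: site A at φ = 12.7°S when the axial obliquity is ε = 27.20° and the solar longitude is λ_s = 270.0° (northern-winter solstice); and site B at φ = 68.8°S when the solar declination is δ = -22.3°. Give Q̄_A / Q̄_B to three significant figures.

Q̄_A / Q̄_B ≈ 0.928

— Configuration A (φ=-12.7°):
Solar declination: sin δ = sin ε · sin λ_s = sin 27.20° × sin 270.0° = -0.45710, so δ = -27.200°.
cos H₀ = −tan(-12.7°) tan(-27.200°) = -0.1158, H₀ = 1.6869 rad.
Bracket: H₀ sin φ sin δ + cos φ cos δ sin H₀ = 1.6869×-0.21985×-0.45710 + 0.97553×0.88942×0.99327 = 0.169522 + 0.861817 = 1.031339.
Q̄ = (S₀/π) × [bracket] = (2320/π) × 1.031339 = 761.62 W/m².
— Configuration B (φ=-68.8°):
cos H₀ = −tan(-68.8°) tan(-22.300°) = -1.0574 ≤ −1 ⇒ polar day, H₀ = π.
Bracket: H₀ sin φ sin δ + cos φ cos δ sin H₀ = 3.1416×-0.93232×-0.37946 + 0.36162×0.92521×0.00000 = 1.111429 + 0.000000 = 1.111429.
Q̄ = (S₀/π) × [bracket] = (2320/π) × 1.111429 = 820.77 W/m².
Ratio Q̄_A / Q̄_B = 761.62 / 820.77 = 0.9279.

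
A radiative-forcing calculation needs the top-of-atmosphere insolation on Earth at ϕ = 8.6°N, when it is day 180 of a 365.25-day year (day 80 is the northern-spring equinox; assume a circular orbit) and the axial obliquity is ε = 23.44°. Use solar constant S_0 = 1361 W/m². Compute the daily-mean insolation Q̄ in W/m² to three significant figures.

Solar longitude: L_s = 360° × (180 − 80)/365.25 = 98.563°.
sin δ = sin 23.44° × sin 98.563° = 0.39335, so δ = +23.163°.
cos h₀ = −tan(+8.6°) tan(+23.163°) = -0.0647, h₀ = 1.6355 rad.
Bracket: h₀ sin ϕ sin δ + cos ϕ cos δ sin h₀ = 1.6355×0.14954×0.39335 + 0.98876×0.91939×0.99790 = 0.096203 + 0.907147 = 1.003350.
Q̄ = (S_0/π) × [bracket] = (1361/π) × 1.003350 = 434.7 W/m².

Q̄ ≈ 435 W/m²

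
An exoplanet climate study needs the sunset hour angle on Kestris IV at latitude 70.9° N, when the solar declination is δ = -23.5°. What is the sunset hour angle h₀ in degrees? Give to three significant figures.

h₀ = 0.00°

cos h₀ = −tan ϕ · tan δ = 1.2557 ≥ 1, so the host star never rises (polar night) and h₀ = 0.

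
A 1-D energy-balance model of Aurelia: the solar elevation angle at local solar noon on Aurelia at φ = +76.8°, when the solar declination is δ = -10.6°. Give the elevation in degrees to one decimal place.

2.6°

At local noon the hour angle is zero, so the zenith angle equals |φ − δ| = |+76.8° − (-10.600°)| = 87.400°.
Elevation = 90° − 87.400° = 2.6°.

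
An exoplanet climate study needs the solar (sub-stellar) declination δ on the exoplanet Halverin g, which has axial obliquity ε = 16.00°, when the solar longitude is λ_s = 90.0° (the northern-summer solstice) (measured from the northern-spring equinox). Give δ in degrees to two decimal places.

sin δ = sin ε · sin λ_s = sin 16.00° × sin 90.0° = 0.275637.
δ = arcsin(0.275637) = +16.00°.

δ = +16.00°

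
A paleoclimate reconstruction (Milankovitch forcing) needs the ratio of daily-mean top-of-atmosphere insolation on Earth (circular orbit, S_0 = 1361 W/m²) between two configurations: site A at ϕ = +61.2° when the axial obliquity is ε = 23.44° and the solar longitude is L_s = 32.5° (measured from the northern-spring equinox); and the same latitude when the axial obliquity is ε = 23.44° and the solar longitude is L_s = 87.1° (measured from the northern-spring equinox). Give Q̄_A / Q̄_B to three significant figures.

— Configuration A (ϕ=+61.2°):
Solar declination: sin δ = sin ε · sin L_s = sin 23.44° × sin 32.5° = 0.21373, so δ = +12.341°.
cos h₀ = −tan(+61.2°) tan(+12.341°) = -0.3980, h₀ = 1.9801 rad.
Bracket: h₀ sin ϕ sin δ + cos ϕ cos δ sin h₀ = 1.9801×0.87631×0.21373 + 0.48175×0.97689×0.91740 = 0.370860 + 0.431744 = 0.802604.
Q̄ = (S_0/π) × [bracket] = (1361/π) × 0.802604 = 347.70 W/m².
— Configuration B (ϕ=+61.2°):
Solar declination: sin δ = sin ε · sin L_s = sin 23.44° × sin 87.1° = 0.39728, so δ = +23.408°.
cos h₀ = −tan(+61.2°) tan(+23.408°) = -0.7875, h₀ = 2.4775 rad.
Bracket: h₀ sin ϕ sin δ + cos ϕ cos δ sin h₀ = 2.4775×0.87631×0.39728 + 0.48175×0.91770×0.61637 = 0.862518 + 0.272498 = 1.135016.
Q̄ = (S_0/π) × [bracket] = (1361/π) × 1.135016 = 491.71 W/m².
Ratio Q̄_A / Q̄_B = 347.70 / 491.71 = 0.7071.

Q̄_A / Q̄_B ≈ 0.707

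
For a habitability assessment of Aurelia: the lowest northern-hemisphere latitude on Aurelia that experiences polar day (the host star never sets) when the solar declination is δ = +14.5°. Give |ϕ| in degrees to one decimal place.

|ϕ| = 75.5°

Polar day requires cos h₀ = −tan ϕ tan δ ≤ −1, i.e. tan ϕ tan δ ≥ 1.
The boundary is |tan ϕ| · |tan δ| = 1, so |ϕ| = 90° − |δ| = 90° − 14.5° = 75.5° in the northern hemisphere.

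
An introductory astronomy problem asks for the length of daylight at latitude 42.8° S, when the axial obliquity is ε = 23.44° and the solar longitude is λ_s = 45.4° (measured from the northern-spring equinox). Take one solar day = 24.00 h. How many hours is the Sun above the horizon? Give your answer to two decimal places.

9.88 h

Solar declination: sin δ = sin ε · sin λ_s = sin 23.44° × sin 45.4° = 0.28324, so δ = +16.453°.
cos H₀ = −tan φ · tan δ = −tan(-42.8°) × tan(+16.453°) = 0.2735, so H₀ = 1.2938 rad = 74.13°.
Daylight = 2H₀/(2π) × 24.00 h = (1.2938/π) × 24.00 = 9.88 h.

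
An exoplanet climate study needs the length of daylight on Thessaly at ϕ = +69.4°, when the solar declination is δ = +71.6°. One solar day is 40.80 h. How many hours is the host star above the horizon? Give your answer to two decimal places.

Sunrise equation: cos h₀ = −tan ϕ · tan δ = -7.9976 ≤ −1, so the host star never sets (polar day) and h₀ = π.
Daylight = 2h₀/(2π) × 40.80 h = (3.1416/π) × 40.80 = 40.80 h.

40.80 h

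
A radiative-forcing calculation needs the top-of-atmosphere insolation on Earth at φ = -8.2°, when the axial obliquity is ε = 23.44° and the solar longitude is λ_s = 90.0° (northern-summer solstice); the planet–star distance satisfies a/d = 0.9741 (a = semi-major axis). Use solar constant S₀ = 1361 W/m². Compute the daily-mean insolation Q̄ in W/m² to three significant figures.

Q̄ ≈ 337 W/m²

Solar declination: sin δ = sin ε · sin λ_s = sin 23.44° × sin 90.0° = 0.39779, so δ = +23.440°.
cos H₀ = −tan(-8.2°) tan(+23.440°) = 0.0625, H₀ = 1.5083 rad.
Bracket: H₀ sin φ sin δ + cos φ cos δ sin H₀ = 1.5083×-0.14263×0.39779 + 0.98978×0.91748×0.99805 = -0.085576 + 0.906333 = 0.820757.
Inverse-square distance factor (a/d)² = 0.9741² = 0.948871.
Q̄ = (S₀/π) × 0.948871 × [bracket] = (1361/π) × 0.948871 × 0.820757 = 337.4 W/m².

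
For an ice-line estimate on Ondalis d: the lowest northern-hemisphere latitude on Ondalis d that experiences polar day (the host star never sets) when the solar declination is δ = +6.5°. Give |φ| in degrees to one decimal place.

|φ| = 83.5°

Polar day requires cos H₀ = −tan φ tan δ ≤ −1, i.e. tan φ tan δ ≥ 1.
The boundary is |tan φ| · |tan δ| = 1, so |φ| = 90° − |δ| = 90° − 6.5° = 83.5° in the northern hemisphere.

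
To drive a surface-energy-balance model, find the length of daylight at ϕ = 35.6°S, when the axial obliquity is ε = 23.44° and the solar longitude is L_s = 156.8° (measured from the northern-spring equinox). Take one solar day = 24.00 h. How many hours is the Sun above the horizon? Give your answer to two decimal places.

11.13 h

Solar declination: sin δ = sin ε · sin L_s = sin 23.44° × sin 156.8° = 0.15671, so δ = +9.016°.
cos h₀ = −tan ϕ · tan δ = −tan(-35.6°) × tan(+9.016°) = 0.1136, so h₀ = 1.4570 rad = 83.48°.
Daylight = 2h₀/(2π) × 24.00 h = (1.4570/π) × 24.00 = 11.13 h.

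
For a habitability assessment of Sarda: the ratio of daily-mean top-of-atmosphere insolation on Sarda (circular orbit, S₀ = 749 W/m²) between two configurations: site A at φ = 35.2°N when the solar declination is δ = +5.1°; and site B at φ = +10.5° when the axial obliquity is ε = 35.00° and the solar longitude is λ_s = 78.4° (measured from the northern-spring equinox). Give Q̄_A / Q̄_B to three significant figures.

— Configuration A (φ=+35.2°):
cos H₀ = −tan(+35.2°) tan(+5.100°) = -0.0630, H₀ = 1.6338 rad.
Bracket: H₀ sin φ sin δ + cos φ cos δ sin H₀ = 1.6338×0.57643×0.08889 + 0.81714×0.99604×0.99802 = 0.083714 + 0.812293 = 0.896007.
Q̄ = (S₀/π) × [bracket] = (749/π) × 0.896007 = 213.62 W/m².
— Configuration B (φ=+10.5°):
Solar declination: sin δ = sin ε · sin λ_s = sin 35.00° × sin 78.4° = 0.56186, so δ = +34.185°.
cos H₀ = −tan(+10.5°) tan(+34.185°) = -0.1259, H₀ = 1.6970 rad.
Bracket: H₀ sin φ sin δ + cos φ cos δ sin H₀ = 1.6970×0.18224×0.56186 + 0.98325×0.82723×0.99205 = 0.173762 + 0.806908 = 0.980670.
Q̄ = (S₀/π) × [bracket] = (749/π) × 0.980670 = 233.81 W/m².
Ratio Q̄_A / Q̄_B = 213.62 / 233.81 = 0.9136.

Q̄_A / Q̄_B ≈ 0.914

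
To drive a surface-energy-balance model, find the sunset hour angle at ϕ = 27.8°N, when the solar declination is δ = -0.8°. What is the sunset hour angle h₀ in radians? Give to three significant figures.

h₀ = 1.56 rad

cos h₀ = −tan ϕ · tan δ = −tan(+27.8°) × tan(-0.800°) = 0.0074, so h₀ = 1.5634 rad = 89.58°.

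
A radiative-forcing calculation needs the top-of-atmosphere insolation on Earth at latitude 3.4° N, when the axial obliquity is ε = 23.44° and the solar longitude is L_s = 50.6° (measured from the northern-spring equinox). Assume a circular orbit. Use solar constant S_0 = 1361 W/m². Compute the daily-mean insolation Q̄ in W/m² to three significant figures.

Q̄ ≈ 424 W/m²

Solar declination: sin δ = sin ε · sin L_s = sin 23.44° × sin 50.6° = 0.30738, so δ = +17.902°.
cos h₀ = −tan(+3.4°) tan(+17.902°) = -0.0192, h₀ = 1.5900 rad.
Bracket: h₀ sin ϕ sin δ + cos ϕ cos δ sin h₀ = 1.5900×0.05931×0.30738 + 0.99824×0.95159×0.99982 = 0.028987 + 0.949744 = 0.978731.
Q̄ = (S_0/π) × [bracket] = (1361/π) × 0.978731 = 424.0 W/m².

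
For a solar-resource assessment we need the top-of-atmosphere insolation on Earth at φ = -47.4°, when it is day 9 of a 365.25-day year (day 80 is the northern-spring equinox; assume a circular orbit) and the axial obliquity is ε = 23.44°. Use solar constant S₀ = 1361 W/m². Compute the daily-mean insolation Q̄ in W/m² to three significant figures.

Q̄ ≈ 486 W/m²

Solar longitude: λ_s = 360° × (9 − 80)/365.25 = -69.979°, i.e. -69.979° + 360° = 290.021°.
sin δ = sin 23.44° × sin 290.021° = -0.37375, so δ = -21.947°.
cos H₀ = −tan(-47.4°) tan(-21.947°) = -0.4382, H₀ = 2.0244 rad.
Bracket: H₀ sin φ sin δ + cos φ cos δ sin H₀ = 2.0244×-0.73610×-0.37375 + 0.67688×0.92753×0.89887 = 0.556948 + 0.564334 = 1.121282.
Q̄ = (S₀/π) × [bracket] = (1361/π) × 1.121282 = 485.8 W/m².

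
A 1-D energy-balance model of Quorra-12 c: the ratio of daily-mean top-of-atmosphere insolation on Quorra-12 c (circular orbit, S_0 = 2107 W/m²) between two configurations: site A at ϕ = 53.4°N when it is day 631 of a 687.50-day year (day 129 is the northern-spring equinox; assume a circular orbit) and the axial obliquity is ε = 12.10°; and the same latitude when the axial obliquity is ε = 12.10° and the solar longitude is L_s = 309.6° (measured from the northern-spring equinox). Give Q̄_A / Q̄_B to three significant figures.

— Configuration A (ϕ=+53.4°):
Solar longitude: L_s = 360° × (631 − 129)/687.50 = 262.865°.
sin δ = sin 12.10° × sin 262.865° = -0.20800, so δ = -12.005°.
cos h₀ = −tan(+53.4°) tan(-12.005°) = 0.2863, h₀ = 1.2804 rad.
Bracket: h₀ sin ϕ sin δ + cos ϕ cos δ sin h₀ = 1.2804×0.80282×-0.20800 + 0.59622×0.97813×0.95813 = -0.213810 + 0.558763 = 0.344953.
Q̄ = (S_0/π) × [bracket] = (2107/π) × 0.344953 = 231.35 W/m².
— Configuration B (ϕ=+53.4°):
Solar declination: sin δ = sin ε · sin L_s = sin 12.10° × sin 309.6° = -0.16151, so δ = -9.295°.
cos h₀ = −tan(+53.4°) tan(-9.295°) = 0.2204, h₀ = 1.3486 rad.
Bracket: h₀ sin ϕ sin δ + cos ϕ cos δ sin h₀ = 1.3486×0.80282×-0.16151 + 0.59622×0.98687×0.97542 = -0.174864 + 0.573929 = 0.399065.
Q̄ = (S_0/π) × [bracket] = (2107/π) × 0.399065 = 267.64 W/m².
Ratio Q̄_A / Q̄_B = 231.35 / 267.64 = 0.8644.

Q̄_A / Q̄_B ≈ 0.864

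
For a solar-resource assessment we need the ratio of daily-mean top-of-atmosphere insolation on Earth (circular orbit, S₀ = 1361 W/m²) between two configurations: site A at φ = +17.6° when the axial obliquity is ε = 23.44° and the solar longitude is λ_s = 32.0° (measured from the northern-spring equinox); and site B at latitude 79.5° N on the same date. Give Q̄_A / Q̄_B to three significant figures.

— Configuration A (φ=+17.6°):
Solar declination: sin δ = sin ε · sin λ_s = sin 23.44° × sin 32.0° = 0.21080, so δ = +12.169°.
cos H₀ = −tan(+17.6°) tan(+12.169°) = -0.0684, H₀ = 1.6393 rad.
Bracket: H₀ sin φ sin δ + cos φ cos δ sin H₀ = 1.6393×0.30237×0.21080 + 0.95319×0.97753×0.99766 = 0.104488 + 0.929591 = 1.034079.
Q̄ = (S₀/π) × [bracket] = (1361/π) × 1.034079 = 447.98 W/m².
— Configuration B (φ=+79.5°):
cos H₀ = −tan(+79.5°) tan(+12.169°) = -1.1635 ≤ −1 ⇒ polar day, H₀ = π.
Bracket: H₀ sin φ sin δ + cos φ cos δ sin H₀ = 3.1416×0.98325×0.21080 + 0.18224×0.97753×0.00000 = 0.651157 + 0.000000 = 0.651157.
Q̄ = (S₀/π) × [bracket] = (1361/π) × 0.651157 = 282.09 W/m².
Ratio Q̄_A / Q̄_B = 447.98 / 282.09 = 1.588.

Q̄_A / Q̄_B ≈ 1.59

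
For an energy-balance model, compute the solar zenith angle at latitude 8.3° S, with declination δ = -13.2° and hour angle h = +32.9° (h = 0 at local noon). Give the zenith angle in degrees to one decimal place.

cos θ_z = sin ϕ sin δ + cos ϕ cos δ cos h = 0.032964 + 0.808874 = 0.841838.
θ_z = arccos(0.841838) = 32.7°.

θ_z = 32.7°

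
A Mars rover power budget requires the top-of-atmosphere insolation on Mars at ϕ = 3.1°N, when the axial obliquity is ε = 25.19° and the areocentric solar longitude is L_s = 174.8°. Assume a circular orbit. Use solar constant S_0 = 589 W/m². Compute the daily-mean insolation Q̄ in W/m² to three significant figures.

sin δ = sin 25.19° × sin 174.8° = 0.03858, so δ = +2.211°.
cos h₀ = −tan(+3.1°) tan(+2.211°) = -0.0021, h₀ = 1.5729 rad.
Bracket: h₀ sin ϕ sin δ + cos ϕ cos δ sin h₀ = 1.5729×0.05408×0.03858 + 0.99854×0.99926×1.00000 = 0.003282 + 0.997801 = 1.001083.
Q̄ = (S_0/π) × [bracket] = (589/π) × 1.001083 = 187.7 W/m².

Q̄ ≈ 188 W/m²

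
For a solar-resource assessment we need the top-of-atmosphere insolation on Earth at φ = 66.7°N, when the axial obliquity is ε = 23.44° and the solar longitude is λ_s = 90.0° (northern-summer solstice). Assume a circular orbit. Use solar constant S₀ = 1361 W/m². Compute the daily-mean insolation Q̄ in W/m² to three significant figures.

Solar declination: sin δ = sin ε · sin λ_s = sin 23.44° × sin 90.0° = 0.39779, so δ = +23.440°.
cos H₀ = −tan(+66.7°) tan(+23.440°) = -1.0067 ≤ −1 ⇒ polar day, H₀ = π.
Bracket: H₀ sin φ sin δ + cos φ cos δ sin H₀ = 3.1416×0.91845×0.39779 + 0.39555×0.91748×0.00000 = 1.147784 + 0.000000 = 1.147784.
Q̄ = (S₀/π) × [bracket] = (1361/π) × 1.147784 = 497.2 W/m².

Q̄ ≈ 497 W/m²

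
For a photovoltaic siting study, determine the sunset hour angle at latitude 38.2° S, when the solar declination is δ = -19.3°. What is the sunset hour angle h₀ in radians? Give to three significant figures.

h₀ = 1.85 rad

cos h₀ = −tan ϕ · tan δ = −tan(-38.2°) × tan(-19.300°) = -0.2756, so h₀ = 1.8500 rad = 106.00°.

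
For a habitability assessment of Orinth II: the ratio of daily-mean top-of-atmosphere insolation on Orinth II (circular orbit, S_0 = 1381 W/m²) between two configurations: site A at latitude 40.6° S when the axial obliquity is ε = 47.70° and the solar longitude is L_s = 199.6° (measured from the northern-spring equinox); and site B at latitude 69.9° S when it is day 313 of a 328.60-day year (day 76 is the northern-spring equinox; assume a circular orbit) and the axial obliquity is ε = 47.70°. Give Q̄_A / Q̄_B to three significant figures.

Q̄_A / Q̄_B ≈ 0.469

— Configuration A (ϕ=-40.6°):
Solar declination: sin δ = sin ε · sin L_s = sin 47.70° × sin 199.6° = -0.24811, so δ = -14.366°.
cos h₀ = −tan(-40.6°) tan(-14.366°) = -0.2195, h₀ = 1.7921 rad.
Bracket: h₀ sin ϕ sin δ + cos ϕ cos δ sin h₀ = 1.7921×-0.65077×-0.24811 + 0.75927×0.96873×0.97561 = 0.289357 + 0.717588 = 1.006945.
Q̄ = (S_0/π) × [bracket] = (1381/π) × 1.006945 = 442.64 W/m².
— Configuration B (ϕ=-69.9°):
Solar longitude: L_s = 360° × (313 − 76)/328.60 = 259.647°.
sin δ = sin 47.70° × sin 259.647° = -0.72759, so δ = -46.685°.
cos h₀ = −tan(-69.9°) tan(-46.685°) = -2.8982 ≤ −1 ⇒ polar day, h₀ = π.
Bracket: h₀ sin ϕ sin δ + cos ϕ cos δ sin h₀ = 3.1416×-0.93909×-0.72759 + 0.34366×0.68601×0.00000 = 2.146569 + 0.000000 = 2.146569.
Q̄ = (S_0/π) × [bracket] = (1381/π) × 2.146569 = 943.60 W/m².
Ratio Q̄_A / Q̄_B = 442.64 / 943.60 = 0.4691.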